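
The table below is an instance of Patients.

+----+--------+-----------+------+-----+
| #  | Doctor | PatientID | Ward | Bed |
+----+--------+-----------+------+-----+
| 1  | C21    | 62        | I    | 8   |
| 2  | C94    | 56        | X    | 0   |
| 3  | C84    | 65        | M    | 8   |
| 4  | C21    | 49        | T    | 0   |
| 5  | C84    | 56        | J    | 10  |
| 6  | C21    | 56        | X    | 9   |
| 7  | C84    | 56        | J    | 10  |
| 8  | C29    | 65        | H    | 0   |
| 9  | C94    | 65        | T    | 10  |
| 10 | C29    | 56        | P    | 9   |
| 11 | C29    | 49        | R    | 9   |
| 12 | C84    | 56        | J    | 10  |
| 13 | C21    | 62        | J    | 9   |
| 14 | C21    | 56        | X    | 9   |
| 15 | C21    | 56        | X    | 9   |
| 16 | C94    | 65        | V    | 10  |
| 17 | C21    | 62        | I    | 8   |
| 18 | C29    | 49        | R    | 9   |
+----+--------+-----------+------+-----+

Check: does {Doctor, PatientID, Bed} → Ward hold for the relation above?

No

(Doctor=C21, PatientID=62, Bed=8): rows 1, 17 → Ward = I, I ✓
(Doctor=C94, PatientID=56, Bed=0): row 2 → Ward = X ✓
(Doctor=C84, PatientID=65, Bed=8): row 3 → Ward = M ✓
(Doctor=C21, PatientID=49, Bed=0): row 4 → Ward = T ✓
(Doctor=C84, PatientID=56, Bed=10): rows 5, 7, 12 → Ward = J, J, J ✓
(Doctor=C21, PatientID=56, Bed=9): rows 6, 14, 15 → Ward = X, X, X ✓
(Doctor=C29, PatientID=65, Bed=0): row 8 → Ward = H ✓
(Doctor=C94, PatientID=65, Bed=10): rows 9, 16 → Ward takes values {T, V} — violation
(Doctor=C29, PatientID=56, Bed=9): row 10 → Ward = P ✓
(Doctor=C29, PatientID=49, Bed=9): rows 11, 18 → Ward = R, R ✓
(Doctor=C21, PatientID=62, Bed=9): row 13 → Ward = J ✓
Two rows agree on {Doctor, PatientID, Bed} but differ on Ward, so {Doctor, PatientID, Bed} → Ward does not hold.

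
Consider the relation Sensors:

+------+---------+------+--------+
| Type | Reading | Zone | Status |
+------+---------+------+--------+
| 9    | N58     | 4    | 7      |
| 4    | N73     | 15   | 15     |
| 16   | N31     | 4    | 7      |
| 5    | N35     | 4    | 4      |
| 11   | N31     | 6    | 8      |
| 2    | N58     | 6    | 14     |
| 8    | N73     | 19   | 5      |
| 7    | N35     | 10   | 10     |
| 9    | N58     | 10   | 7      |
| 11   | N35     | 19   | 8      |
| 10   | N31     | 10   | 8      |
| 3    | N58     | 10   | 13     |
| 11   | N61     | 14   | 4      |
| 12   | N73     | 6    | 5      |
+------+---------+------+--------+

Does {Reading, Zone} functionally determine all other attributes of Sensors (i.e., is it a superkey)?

Two distinct rows share (Reading=N58, Zone=10), so {Reading, Zone} does not determine every attribute — not a superkey.

No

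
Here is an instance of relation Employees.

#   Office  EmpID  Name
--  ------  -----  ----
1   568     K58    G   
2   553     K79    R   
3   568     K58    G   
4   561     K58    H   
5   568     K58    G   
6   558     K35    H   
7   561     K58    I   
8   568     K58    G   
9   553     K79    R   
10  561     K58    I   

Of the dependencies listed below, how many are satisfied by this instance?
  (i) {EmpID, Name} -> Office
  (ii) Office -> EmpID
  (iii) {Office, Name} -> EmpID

(i) {EmpID, Name} -> Office: every LHS value maps to a single RHS value — holds.
(ii) Office -> EmpID: every LHS value maps to a single RHS value — holds.
(iii) {Office, Name} -> EmpID: every LHS value maps to a single RHS value — holds.
3 of the 3 dependencies hold.

3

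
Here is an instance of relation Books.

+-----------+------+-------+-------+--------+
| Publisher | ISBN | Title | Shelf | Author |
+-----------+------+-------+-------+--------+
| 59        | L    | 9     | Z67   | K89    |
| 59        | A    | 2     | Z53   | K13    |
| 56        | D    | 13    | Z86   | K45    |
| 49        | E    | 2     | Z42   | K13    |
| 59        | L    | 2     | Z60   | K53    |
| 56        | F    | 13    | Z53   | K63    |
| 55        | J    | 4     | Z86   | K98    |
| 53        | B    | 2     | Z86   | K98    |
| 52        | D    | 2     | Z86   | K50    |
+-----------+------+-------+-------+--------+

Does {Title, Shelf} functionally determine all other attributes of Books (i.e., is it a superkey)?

Two distinct rows share (Title=2, Shelf=Z86), so {Title, Shelf} does not determine every attribute — not a superkey.

No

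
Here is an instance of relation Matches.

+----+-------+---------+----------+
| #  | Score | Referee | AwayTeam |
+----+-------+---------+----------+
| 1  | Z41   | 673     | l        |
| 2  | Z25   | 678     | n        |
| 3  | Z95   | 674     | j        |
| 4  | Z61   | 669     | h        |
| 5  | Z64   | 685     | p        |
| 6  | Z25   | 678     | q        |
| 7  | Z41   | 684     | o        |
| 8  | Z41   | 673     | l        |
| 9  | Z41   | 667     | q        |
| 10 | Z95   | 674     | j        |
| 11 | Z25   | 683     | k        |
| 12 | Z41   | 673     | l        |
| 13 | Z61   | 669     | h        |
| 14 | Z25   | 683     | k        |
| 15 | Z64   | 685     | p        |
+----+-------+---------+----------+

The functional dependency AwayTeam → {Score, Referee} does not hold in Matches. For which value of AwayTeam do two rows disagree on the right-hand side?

AwayTeam=l: rows 1, 8, 12 → {Score,Referee} = (Z41, 673), (Z41, 673), (Z41, 673) ✓
AwayTeam=n: row 2 → {Score,Referee} = (Z25, 678) ✓
AwayTeam=j: rows 3, 10 → {Score,Referee} = (Z95, 674), (Z95, 674) ✓
AwayTeam=h: rows 4, 13 → {Score,Referee} = (Z61, 669), (Z61, 669) ✓
AwayTeam=p: rows 5, 15 → {Score,Referee} = (Z64, 685), (Z64, 685) ✓
AwayTeam=q: rows 6, 9 → {Score,Referee} takes values {(Z25, 678), (Z41, 667)} — violation
AwayTeam=o: row 7 → {Score,Referee} = (Z41, 684) ✓
AwayTeam=k: rows 11, 14 → {Score,Referee} = (Z25, 683), (Z25, 683) ✓
The only AwayTeam value with inconsistent RHS is AwayTeam=q.

q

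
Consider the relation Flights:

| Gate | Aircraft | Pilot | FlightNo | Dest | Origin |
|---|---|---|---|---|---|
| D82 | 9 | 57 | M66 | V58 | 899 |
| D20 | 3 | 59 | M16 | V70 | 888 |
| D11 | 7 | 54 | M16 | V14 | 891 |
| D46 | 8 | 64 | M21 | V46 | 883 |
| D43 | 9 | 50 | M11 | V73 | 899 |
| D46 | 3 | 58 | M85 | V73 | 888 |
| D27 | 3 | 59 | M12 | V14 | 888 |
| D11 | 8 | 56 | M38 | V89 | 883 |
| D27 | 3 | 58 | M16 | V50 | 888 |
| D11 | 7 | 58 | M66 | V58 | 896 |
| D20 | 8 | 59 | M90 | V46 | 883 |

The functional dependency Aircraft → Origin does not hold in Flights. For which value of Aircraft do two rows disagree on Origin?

Aircraft=9: 2 rows → Origin = 899, 899 ✓
Aircraft=3: 4 rows → Origin = 888, 888, 888, 888 ✓
Aircraft=7: 2 rows → Origin takes values {891, 896} — violation
Aircraft=8: 3 rows → Origin = 883, 883, 883 ✓
The only Aircraft value with inconsistent Origin is Aircraft=7.

7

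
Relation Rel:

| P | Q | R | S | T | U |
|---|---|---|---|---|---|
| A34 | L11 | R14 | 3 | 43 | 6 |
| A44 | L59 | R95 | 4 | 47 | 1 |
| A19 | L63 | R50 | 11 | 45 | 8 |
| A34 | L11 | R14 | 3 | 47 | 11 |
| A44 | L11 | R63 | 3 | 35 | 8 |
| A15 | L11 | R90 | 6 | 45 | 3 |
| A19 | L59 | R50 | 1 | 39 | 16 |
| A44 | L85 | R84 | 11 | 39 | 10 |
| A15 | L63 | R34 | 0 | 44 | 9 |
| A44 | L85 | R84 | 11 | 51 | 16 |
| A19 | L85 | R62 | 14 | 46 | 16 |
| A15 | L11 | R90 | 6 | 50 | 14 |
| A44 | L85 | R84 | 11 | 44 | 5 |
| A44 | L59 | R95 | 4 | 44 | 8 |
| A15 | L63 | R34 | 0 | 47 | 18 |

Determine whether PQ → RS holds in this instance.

(P=A34, Q=L11): 2 rows → {R,S} = (R14, 3), (R14, 3) ✓
(P=A44, Q=L59): 2 rows → {R,S} = (R95, 4), (R95, 4) ✓
(P=A19, Q=L63): 1 row → {R,S} = (R50, 11) ✓
(P=A44, Q=L11): 1 row → {R,S} = (R63, 3) ✓
(P=A15, Q=L11): 2 rows → {R,S} = (R90, 6), (R90, 6) ✓
(P=A19, Q=L59): 1 row → {R,S} = (R50, 1) ✓
(P=A44, Q=L85): 3 rows → {R,S} = (R84, 11), (R84, 11), (R84, 11) ✓
(P=A15, Q=L63): 2 rows → {R,S} = (R34, 0), (R34, 0) ✓
(P=A19, Q=L85): 1 row → {R,S} = (R62, 14) ✓
Every PQ value is associated with a single RS value, so PQ → RS holds.

Yes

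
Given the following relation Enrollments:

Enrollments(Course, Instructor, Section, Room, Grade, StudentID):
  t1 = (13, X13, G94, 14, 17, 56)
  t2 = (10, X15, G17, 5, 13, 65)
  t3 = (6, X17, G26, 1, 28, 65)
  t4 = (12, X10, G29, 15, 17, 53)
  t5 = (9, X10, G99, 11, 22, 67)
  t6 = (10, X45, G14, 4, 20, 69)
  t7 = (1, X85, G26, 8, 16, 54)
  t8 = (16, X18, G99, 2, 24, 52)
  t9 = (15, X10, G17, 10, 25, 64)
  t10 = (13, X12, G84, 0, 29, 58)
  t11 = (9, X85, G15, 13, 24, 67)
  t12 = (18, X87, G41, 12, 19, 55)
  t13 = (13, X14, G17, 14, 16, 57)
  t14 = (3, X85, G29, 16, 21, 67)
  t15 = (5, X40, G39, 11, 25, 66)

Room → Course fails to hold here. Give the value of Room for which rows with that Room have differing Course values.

11

Room=14: rows 1, 13 → Course = 13, 13 ✓
Room=5: row 2 → Course = 10 ✓
Room=1: row 3 → Course = 6 ✓
Room=15: row 4 → Course = 12 ✓
Room=11: rows 5, 15 → Course takes values {9, 5} — violation
Room=4: row 6 → Course = 10 ✓
Room=8: row 7 → Course = 1 ✓
Room=2: row 8 → Course = 16 ✓
Room=10: row 9 → Course = 15 ✓
Room=0: row 10 → Course = 13 ✓
Room=13: row 11 → Course = 9 ✓
Room=12: row 12 → Course = 18 ✓
Room=16: row 14 → Course = 3 ✓
The only Room value with inconsistent Course is Room=11.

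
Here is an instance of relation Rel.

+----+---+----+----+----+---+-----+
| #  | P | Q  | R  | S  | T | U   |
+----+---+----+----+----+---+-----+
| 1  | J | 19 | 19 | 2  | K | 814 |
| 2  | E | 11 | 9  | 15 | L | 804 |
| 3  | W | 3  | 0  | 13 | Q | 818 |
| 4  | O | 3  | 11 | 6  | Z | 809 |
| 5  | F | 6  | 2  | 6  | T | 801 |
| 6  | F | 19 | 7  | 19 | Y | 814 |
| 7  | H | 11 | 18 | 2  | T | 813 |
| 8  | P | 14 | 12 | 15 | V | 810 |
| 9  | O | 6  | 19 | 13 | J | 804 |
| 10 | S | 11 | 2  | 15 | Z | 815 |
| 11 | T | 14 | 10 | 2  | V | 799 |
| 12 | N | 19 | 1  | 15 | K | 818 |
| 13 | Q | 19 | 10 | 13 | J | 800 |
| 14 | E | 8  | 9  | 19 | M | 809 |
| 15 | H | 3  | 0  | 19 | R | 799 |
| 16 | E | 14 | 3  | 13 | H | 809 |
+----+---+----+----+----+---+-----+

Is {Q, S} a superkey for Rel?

No

Rows 2 and 10 have the same {Q, S} value (Q=11, S=15) but are distinct tuples, so {Q, S} does not determine every attribute — not a superkey.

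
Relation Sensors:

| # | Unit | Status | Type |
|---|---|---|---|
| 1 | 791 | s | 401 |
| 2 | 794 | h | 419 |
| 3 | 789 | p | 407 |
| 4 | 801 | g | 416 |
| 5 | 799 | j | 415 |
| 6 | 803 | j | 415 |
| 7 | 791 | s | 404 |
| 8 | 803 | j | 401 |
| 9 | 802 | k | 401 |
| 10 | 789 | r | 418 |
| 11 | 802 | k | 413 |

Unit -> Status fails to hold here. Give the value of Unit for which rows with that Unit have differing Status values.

Unit=791: rows 1, 7 → Status = s, s ✓
Unit=794: row 2 → Status = h ✓
Unit=789: rows 3, 10 → Status takes values {p, r} — violation
Unit=801: row 4 → Status = g ✓
Unit=799: row 5 → Status = j ✓
Unit=803: rows 6, 8 → Status = j, j ✓
Unit=802: rows 9, 11 → Status = k, k ✓
The only Unit value with inconsistent Status is Unit=789.

789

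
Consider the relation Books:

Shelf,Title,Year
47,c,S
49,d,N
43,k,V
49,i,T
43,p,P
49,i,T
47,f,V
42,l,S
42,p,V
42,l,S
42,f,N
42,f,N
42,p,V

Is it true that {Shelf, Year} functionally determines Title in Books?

Yes

(Shelf=47, Year=S): 1 row → Title = c ✓
(Shelf=49, Year=N): 1 row → Title = d ✓
(Shelf=43, Year=V): 1 row → Title = k ✓
(Shelf=49, Year=T): 2 rows → Title = i, i ✓
(Shelf=43, Year=P): 1 row → Title = p ✓
(Shelf=47, Year=V): 1 row → Title = f ✓
(Shelf=42, Year=S): 2 rows → Title = l, l ✓
(Shelf=42, Year=V): 2 rows → Title = p, p ✓
(Shelf=42, Year=N): 2 rows → Title = f, f ✓
Every {Shelf, Year} value is associated with a single Title value, so {Shelf, Year} → Title holds.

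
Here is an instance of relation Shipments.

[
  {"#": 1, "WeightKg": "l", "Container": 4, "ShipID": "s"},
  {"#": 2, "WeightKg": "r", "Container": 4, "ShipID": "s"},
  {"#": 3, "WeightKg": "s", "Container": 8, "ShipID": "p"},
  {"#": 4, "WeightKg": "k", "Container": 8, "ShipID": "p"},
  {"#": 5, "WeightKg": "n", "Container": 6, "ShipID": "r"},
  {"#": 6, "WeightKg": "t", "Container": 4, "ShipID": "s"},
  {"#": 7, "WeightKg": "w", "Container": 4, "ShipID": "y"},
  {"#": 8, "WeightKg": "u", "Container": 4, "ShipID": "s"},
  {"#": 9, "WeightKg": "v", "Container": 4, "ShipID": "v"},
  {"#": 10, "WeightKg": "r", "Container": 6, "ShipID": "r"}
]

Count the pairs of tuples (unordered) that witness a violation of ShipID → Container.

0

ShipID=s: all 4 rows agree on Container — 0 pairs.
ShipID=p: all 2 rows agree on Container — 0 pairs.
ShipID=r: all 2 rows agree on Container — 0 pairs.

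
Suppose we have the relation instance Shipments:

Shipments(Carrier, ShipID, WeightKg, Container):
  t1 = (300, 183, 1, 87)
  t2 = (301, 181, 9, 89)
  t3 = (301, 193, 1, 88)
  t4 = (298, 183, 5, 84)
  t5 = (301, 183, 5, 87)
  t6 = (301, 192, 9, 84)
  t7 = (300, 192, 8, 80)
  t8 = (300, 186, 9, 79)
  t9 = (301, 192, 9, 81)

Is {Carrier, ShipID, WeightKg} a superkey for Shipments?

No

Rows 6 and 9 have the same {Carrier, ShipID, WeightKg} value (Carrier=301, ShipID=192, WeightKg=9) but are distinct tuples, so {Carrier, ShipID, WeightKg} does not determine every attribute — not a superkey.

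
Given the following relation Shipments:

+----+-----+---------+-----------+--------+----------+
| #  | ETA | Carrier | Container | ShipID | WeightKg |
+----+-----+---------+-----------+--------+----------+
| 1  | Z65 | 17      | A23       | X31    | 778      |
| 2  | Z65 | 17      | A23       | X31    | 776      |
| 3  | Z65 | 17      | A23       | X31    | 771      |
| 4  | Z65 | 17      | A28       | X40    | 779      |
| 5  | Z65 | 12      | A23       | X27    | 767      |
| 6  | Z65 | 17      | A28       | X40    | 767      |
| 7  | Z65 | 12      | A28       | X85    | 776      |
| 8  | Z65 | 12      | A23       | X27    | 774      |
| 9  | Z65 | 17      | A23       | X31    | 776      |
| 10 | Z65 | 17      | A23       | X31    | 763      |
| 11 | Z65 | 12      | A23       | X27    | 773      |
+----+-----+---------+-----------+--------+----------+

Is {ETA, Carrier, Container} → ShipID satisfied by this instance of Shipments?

Yes

(ETA=Z65, Carrier=17, Container=A23): rows 1, 2, 3, 9, 10 → ShipID = X31, X31, X31, X31, X31 ✓
(ETA=Z65, Carrier=17, Container=A28): rows 4, 6 → ShipID = X40, X40 ✓
(ETA=Z65, Carrier=12, Container=A23): rows 5, 8, 11 → ShipID = X27, X27, X27 ✓
(ETA=Z65, Carrier=12, Container=A28): row 7 → ShipID = X85 ✓
Every {ETA, Carrier, Container} value is associated with a single ShipID value, so {ETA, Carrier, Container} → ShipID holds.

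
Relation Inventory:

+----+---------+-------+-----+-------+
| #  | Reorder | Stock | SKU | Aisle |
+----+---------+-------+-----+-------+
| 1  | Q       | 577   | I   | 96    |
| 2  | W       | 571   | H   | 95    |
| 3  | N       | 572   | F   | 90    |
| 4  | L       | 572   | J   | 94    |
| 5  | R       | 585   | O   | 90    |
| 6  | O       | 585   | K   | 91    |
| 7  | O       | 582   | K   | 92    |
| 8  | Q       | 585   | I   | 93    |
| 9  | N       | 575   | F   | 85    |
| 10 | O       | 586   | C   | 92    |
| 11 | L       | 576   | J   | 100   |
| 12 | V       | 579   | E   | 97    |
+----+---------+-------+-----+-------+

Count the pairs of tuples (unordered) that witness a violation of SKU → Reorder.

SKU=I: all 2 rows agree on Reorder — 0 pairs.
SKU=F: all 2 rows agree on Reorder — 0 pairs.
SKU=J: all 2 rows agree on Reorder — 0 pairs.
SKU=K: all 2 rows agree on Reorder — 0 pairs.

0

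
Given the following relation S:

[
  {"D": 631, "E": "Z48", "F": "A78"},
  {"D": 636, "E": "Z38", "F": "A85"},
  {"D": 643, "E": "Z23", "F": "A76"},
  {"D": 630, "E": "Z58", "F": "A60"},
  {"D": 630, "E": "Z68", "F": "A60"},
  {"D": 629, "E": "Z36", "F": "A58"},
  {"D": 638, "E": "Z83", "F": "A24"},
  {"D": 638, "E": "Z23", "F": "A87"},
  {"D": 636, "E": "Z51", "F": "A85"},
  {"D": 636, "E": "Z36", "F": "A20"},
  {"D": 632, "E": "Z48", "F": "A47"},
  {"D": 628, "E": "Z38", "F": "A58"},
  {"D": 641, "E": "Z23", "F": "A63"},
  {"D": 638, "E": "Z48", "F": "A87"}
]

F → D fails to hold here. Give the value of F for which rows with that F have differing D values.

F=A78: 1 row → D = 631 ✓
F=A85: 2 rows → D = 636, 636 ✓
F=A76: 1 row → D = 643 ✓
F=A60: 2 rows → D = 630, 630 ✓
F=A58: 2 rows → D takes values {629, 628} — violation
F=A24: 1 row → D = 638 ✓
F=A87: 2 rows → D = 638, 638 ✓
F=A20: 1 row → D = 636 ✓
F=A47: 1 row → D = 632 ✓
F=A63: 1 row → D = 641 ✓
The only F value with inconsistent D is F=A58.

A58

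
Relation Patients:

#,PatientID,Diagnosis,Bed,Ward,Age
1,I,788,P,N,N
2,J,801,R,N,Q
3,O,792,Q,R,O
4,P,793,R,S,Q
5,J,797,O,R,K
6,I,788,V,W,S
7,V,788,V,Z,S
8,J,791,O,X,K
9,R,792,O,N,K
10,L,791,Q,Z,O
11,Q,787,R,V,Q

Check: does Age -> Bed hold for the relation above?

Yes

Age=N: row 1 → Bed = P ✓
Age=Q: rows 2, 4, 11 → Bed = R, R, R ✓
Age=O: rows 3, 10 → Bed = Q, Q ✓
Age=K: rows 5, 8, 9 → Bed = O, O, O ✓
Age=S: rows 6, 7 → Bed = V, V ✓
Every Age value is associated with a single Bed value, so Age -> Bed holds.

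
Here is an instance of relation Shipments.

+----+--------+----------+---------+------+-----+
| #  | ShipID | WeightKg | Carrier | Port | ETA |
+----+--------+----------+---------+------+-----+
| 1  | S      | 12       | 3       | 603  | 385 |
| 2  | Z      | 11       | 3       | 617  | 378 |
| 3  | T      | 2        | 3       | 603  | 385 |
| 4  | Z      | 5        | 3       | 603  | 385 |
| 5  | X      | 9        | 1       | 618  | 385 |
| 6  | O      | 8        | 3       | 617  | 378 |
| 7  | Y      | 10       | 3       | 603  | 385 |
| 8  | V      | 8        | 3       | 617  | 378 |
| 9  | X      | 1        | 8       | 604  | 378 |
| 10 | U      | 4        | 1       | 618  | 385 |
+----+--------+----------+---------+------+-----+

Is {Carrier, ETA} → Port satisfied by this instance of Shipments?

Yes

(Carrier=3, ETA=385): rows 1, 3, 4, 7 → Port = 603, 603, 603, 603 ✓
(Carrier=3, ETA=378): rows 2, 6, 8 → Port = 617, 617, 617 ✓
(Carrier=1, ETA=385): rows 5, 10 → Port = 618, 618 ✓
(Carrier=8, ETA=378): row 9 → Port = 604 ✓
Every {Carrier, ETA} value is associated with a single Port value, so {Carrier, ETA} → Port holds.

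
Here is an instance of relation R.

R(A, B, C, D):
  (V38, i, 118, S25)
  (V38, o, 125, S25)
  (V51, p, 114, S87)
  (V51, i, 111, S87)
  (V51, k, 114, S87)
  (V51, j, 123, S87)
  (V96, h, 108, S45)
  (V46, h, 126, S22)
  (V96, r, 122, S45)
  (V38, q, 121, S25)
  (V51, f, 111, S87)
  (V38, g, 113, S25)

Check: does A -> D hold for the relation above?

A=V38: 4 rows → D = S25, S25, S25, S25 ✓
A=V51: 5 rows → D = S87, S87, S87, S87, S87 ✓
A=V96: 2 rows → D = S45, S45 ✓
A=V46: 1 row → D = S22 ✓
Every A value is associated with a single D value, so A -> D holds.

Yes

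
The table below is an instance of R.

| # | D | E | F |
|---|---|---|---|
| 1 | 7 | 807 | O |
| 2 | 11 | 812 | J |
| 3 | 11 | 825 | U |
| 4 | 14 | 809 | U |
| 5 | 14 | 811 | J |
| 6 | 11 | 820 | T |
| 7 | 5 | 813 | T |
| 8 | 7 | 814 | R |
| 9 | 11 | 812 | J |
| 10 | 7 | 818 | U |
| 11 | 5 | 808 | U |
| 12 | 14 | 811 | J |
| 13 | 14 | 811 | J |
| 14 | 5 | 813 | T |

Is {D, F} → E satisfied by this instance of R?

Yes

(D=7, F=O): row 1 → E = 807 ✓
(D=11, F=J): rows 2, 9 → E = 812, 812 ✓
(D=11, F=U): row 3 → E = 825 ✓
(D=14, F=U): row 4 → E = 809 ✓
(D=14, F=J): rows 5, 12, 13 → E = 811, 811, 811 ✓
(D=11, F=T): row 6 → E = 820 ✓
(D=5, F=T): rows 7, 14 → E = 813, 813 ✓
(D=7, F=R): row 8 → E = 814 ✓
(D=7, F=U): row 10 → E = 818 ✓
(D=5, F=U): row 11 → E = 808 ✓
Every {D, F} value is associated with a single E value, so {D, F} → E holds.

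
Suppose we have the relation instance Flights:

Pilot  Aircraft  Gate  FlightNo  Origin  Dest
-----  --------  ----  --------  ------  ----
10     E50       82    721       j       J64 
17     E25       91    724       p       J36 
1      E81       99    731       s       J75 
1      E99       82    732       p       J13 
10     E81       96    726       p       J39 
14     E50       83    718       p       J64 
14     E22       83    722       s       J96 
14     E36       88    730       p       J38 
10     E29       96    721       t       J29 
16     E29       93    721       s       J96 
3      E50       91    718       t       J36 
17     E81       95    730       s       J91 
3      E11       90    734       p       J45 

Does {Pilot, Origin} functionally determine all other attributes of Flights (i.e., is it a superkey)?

Two distinct rows share (Pilot=14, Origin=p), so {Pilot, Origin} does not determine every attribute — not a superkey.

No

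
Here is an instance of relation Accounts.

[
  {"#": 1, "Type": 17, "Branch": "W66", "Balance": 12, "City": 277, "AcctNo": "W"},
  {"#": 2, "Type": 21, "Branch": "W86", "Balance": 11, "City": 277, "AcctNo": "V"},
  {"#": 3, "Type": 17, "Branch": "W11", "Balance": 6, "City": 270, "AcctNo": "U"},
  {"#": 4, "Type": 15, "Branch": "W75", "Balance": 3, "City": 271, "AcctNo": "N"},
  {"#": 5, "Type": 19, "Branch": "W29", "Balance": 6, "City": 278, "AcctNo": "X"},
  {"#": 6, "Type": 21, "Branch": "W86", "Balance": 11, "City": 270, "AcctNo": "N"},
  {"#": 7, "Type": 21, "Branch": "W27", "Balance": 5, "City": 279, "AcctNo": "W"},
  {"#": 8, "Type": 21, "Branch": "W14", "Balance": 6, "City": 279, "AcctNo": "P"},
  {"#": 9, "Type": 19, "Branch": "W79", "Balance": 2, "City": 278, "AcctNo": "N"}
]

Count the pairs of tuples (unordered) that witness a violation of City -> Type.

City=277: violating pairs (1,2) — 1 pair.
City=270: violating pairs (3,6) — 1 pair.
City=278: all 2 rows agree on Type — 0 pairs.
City=279: all 2 rows agree on Type — 0 pairs.

2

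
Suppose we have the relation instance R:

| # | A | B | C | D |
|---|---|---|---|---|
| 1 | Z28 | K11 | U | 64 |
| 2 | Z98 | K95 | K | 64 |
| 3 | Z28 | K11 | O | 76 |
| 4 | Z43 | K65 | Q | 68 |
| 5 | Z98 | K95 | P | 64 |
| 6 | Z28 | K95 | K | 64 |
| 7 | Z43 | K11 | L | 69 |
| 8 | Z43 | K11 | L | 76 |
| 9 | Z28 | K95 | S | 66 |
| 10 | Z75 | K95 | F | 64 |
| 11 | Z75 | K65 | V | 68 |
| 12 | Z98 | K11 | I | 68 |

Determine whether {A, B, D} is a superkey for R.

Rows 2 and 5 have the same {A, B, D} value (A=Z98, B=K95, D=64) but are distinct tuples, so {A, B, D} does not determine every attribute — not a superkey.

No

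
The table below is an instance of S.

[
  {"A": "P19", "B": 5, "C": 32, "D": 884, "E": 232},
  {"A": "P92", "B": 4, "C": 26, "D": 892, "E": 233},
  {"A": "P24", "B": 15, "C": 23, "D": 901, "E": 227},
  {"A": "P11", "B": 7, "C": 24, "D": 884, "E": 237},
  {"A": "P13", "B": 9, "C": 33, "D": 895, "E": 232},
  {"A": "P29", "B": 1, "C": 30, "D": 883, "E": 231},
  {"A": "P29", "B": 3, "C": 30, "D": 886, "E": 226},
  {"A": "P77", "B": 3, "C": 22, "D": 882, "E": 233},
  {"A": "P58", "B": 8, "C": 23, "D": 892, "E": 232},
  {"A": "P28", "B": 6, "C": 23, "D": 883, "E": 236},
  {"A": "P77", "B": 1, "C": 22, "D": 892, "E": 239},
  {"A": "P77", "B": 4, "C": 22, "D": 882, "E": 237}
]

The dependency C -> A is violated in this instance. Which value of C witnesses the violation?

23

C=32: 1 row → A = P19 ✓
C=26: 1 row → A = P92 ✓
C=23: 3 rows → A takes values {P24, P58, P28} — violation
C=24: 1 row → A = P11 ✓
C=33: 1 row → A = P13 ✓
C=30: 2 rows → A = P29, P29 ✓
C=22: 3 rows → A = P77, P77, P77 ✓
The only C value with inconsistent A is C=23.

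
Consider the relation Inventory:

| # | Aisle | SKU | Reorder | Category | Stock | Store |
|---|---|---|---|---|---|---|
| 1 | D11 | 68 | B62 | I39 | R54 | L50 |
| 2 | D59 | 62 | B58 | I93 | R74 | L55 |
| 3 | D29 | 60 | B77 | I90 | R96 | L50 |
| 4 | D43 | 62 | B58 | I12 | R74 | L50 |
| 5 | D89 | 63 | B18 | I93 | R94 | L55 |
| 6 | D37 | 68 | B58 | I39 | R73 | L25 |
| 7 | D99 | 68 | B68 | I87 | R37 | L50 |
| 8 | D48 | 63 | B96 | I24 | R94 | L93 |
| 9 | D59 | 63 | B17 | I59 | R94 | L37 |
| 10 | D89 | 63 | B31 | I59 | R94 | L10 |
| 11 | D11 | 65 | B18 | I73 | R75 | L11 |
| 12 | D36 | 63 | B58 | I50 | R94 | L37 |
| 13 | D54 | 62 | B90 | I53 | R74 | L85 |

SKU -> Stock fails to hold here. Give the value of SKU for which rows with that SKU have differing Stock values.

68

SKU=68: rows 1, 6, 7 → Stock takes values {R54, R73, R37} — violation
SKU=62: rows 2, 4, 13 → Stock = R74, R74, R74 ✓
SKU=60: row 3 → Stock = R96 ✓
SKU=63: rows 5, 8, 9, 10, 12 → Stock = R94, R94, R94, R94, R94 ✓
SKU=65: row 11 → Stock = R75 ✓
The only SKU value with inconsistent Stock is SKU=68.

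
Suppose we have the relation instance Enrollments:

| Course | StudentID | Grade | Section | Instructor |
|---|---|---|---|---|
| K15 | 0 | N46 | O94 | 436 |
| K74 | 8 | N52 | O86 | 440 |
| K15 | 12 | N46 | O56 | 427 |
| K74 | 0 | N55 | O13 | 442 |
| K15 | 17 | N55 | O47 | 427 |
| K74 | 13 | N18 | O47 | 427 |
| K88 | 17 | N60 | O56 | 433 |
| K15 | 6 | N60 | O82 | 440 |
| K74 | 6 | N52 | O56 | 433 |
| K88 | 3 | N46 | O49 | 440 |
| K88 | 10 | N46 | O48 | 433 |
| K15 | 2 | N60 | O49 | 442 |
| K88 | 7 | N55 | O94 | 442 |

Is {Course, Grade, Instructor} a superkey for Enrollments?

Yes

All 13 rows have distinct {Course, Grade, Instructor} values, so {Course, Grade, Instructor} → (all attributes) holds and {Course, Grade, Instructor} is a superkey.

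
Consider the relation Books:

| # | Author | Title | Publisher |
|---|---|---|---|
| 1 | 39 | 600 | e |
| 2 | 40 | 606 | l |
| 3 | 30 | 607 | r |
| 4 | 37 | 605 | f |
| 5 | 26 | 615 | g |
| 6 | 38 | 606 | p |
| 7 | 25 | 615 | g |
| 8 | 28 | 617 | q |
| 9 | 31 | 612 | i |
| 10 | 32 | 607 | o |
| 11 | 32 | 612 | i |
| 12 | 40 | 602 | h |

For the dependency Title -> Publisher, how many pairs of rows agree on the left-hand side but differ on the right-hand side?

2

Title=606: violating pairs (2,6) — 1 pair.
Title=607: violating pairs (3,10) — 1 pair.
Title=615: all 2 rows agree on Publisher — 0 pairs.
Title=612: all 2 rows agree on Publisher — 0 pairs.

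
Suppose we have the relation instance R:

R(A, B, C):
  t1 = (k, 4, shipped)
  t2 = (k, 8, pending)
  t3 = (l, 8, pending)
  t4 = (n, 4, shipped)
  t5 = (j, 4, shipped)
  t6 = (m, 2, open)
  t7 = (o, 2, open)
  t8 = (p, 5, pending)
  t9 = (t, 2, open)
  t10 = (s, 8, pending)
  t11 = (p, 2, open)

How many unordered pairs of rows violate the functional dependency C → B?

C=shipped: all 3 rows agree on B — 0 pairs.
C=pending: violating pairs (2,8), (3,8), (8,10) — 3 pairs.
C=open: all 4 rows agree on B — 0 pairs.

3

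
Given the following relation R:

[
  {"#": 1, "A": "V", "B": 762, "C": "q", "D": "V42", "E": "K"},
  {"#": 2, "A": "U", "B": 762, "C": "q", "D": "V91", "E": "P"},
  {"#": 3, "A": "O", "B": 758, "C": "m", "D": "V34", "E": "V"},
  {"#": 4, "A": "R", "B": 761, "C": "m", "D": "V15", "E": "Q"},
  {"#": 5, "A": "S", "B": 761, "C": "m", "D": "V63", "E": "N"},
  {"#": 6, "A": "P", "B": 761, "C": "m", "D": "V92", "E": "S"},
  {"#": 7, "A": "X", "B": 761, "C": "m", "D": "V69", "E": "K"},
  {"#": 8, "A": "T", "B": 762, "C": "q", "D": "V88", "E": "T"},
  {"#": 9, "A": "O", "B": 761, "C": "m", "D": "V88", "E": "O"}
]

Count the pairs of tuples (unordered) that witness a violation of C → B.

C=q: all 3 rows agree on B — 0 pairs.
C=m: violating pairs (3,4), (3,5), (3,6), (3,7), (3,9) — 5 pairs.

5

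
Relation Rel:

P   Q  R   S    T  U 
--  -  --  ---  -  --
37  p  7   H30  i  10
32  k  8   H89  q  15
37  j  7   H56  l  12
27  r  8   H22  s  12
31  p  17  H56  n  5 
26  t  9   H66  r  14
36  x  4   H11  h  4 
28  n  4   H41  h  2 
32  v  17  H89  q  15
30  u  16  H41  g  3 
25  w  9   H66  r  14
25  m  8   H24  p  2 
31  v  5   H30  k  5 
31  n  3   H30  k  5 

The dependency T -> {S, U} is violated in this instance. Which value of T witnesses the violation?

T=i: 1 row → {S,U} = (H30, 10) ✓
T=q: 2 rows → {S,U} = (H89, 15), (H89, 15) ✓
T=l: 1 row → {S,U} = (H56, 12) ✓
T=s: 1 row → {S,U} = (H22, 12) ✓
T=n: 1 row → {S,U} = (H56, 5) ✓
T=r: 2 rows → {S,U} = (H66, 14), (H66, 14) ✓
T=h: 2 rows → {S,U} takes values {(H11, 4), (H41, 2)} — violation
T=g: 1 row → {S,U} = (H41, 3) ✓
T=p: 1 row → {S,U} = (H24, 2) ✓
T=k: 2 rows → {S,U} = (H30, 5), (H30, 5) ✓
The only T value with inconsistent RHS is T=h.

h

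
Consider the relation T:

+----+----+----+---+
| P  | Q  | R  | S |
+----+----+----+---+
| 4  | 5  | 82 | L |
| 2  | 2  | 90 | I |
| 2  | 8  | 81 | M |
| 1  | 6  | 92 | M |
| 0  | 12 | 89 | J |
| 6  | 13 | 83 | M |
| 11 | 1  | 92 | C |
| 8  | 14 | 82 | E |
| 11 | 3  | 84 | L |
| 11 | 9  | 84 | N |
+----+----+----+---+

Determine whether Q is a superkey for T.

Yes

All 10 rows have distinct Q values, so Q → (all attributes) holds and Q is a superkey.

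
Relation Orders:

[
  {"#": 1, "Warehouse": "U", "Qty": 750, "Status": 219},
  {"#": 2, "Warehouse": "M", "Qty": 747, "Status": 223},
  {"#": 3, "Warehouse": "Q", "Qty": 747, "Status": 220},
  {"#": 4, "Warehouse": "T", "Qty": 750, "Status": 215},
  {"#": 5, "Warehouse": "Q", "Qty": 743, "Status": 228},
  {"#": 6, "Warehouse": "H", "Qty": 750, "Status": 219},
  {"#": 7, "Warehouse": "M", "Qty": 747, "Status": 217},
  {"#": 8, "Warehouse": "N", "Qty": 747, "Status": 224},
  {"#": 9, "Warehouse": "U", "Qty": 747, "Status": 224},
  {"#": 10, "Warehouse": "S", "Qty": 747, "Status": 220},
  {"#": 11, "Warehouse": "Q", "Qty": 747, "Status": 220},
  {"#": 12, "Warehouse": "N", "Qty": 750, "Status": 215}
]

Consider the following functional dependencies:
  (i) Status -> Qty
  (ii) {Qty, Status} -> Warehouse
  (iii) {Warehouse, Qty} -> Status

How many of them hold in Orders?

1

(i) Status -> Qty: every LHS value maps to a single RHS value — holds.
(ii) {Qty, Status} -> Warehouse: (Qty=750, Status=219): rows 1, 6 → Warehouse takes values {U, H} — violation; (Qty=747, Status=220): rows 3, 10, 11 → Warehouse takes values {Q, S} — violation; (Qty=750, Status=215): rows 4, 12 → Warehouse takes values {T, N} — violation; (Qty=747, Status=224): rows 8, 9 → Warehouse takes values {N, U} — violation — fails.
(iii) {Warehouse, Qty} -> Status: (Warehouse=M, Qty=747): rows 2, 7 → Status takes values {223, 217} — violation — fails.
1 of the 3 dependencies holds.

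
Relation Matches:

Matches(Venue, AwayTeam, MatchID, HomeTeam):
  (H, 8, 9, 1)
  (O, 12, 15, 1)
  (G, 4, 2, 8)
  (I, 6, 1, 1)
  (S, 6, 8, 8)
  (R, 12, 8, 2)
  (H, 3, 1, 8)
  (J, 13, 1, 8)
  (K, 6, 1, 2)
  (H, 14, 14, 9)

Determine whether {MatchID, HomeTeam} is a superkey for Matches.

No

Two distinct rows share (MatchID=1, HomeTeam=8), so {MatchID, HomeTeam} does not determine every attribute — not a superkey.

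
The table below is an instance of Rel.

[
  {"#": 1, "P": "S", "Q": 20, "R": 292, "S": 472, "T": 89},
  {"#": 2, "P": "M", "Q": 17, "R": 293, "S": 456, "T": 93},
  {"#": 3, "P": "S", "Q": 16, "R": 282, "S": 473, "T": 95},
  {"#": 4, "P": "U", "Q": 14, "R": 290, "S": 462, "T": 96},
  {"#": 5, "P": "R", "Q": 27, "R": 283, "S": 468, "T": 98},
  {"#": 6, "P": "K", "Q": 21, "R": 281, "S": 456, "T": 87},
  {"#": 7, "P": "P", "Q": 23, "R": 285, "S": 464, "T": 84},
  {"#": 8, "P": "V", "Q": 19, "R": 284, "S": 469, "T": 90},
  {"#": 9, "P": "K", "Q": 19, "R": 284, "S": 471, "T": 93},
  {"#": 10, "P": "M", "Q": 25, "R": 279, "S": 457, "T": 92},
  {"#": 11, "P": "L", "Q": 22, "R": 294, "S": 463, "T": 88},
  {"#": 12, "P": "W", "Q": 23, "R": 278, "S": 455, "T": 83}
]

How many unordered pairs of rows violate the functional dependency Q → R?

Q=23: violating pairs (7,12) — 1 pair.
Q=19: all 2 rows agree on R — 0 pairs.

1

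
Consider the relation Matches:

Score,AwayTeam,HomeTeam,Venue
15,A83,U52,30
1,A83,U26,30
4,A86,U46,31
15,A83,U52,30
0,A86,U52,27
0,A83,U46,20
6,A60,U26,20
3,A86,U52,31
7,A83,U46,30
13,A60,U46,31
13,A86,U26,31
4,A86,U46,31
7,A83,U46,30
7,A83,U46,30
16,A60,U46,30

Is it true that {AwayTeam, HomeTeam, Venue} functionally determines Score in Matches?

Yes

(AwayTeam=A83, HomeTeam=U52, Venue=30): 2 rows → Score = 15, 15 ✓
(AwayTeam=A83, HomeTeam=U26, Venue=30): 1 row → Score = 1 ✓
(AwayTeam=A86, HomeTeam=U46, Venue=31): 2 rows → Score = 4, 4 ✓
(AwayTeam=A86, HomeTeam=U52, Venue=27): 1 row → Score = 0 ✓
(AwayTeam=A83, HomeTeam=U46, Venue=20): 1 row → Score = 0 ✓
(AwayTeam=A60, HomeTeam=U26, Venue=20): 1 row → Score = 6 ✓
(AwayTeam=A86, HomeTeam=U52, Venue=31): 1 row → Score = 3 ✓
(AwayTeam=A83, HomeTeam=U46, Venue=30): 3 rows → Score = 7, 7, 7 ✓
(AwayTeam=A60, HomeTeam=U46, Venue=31): 1 row → Score = 13 ✓
(AwayTeam=A86, HomeTeam=U26, Venue=31): 1 row → Score = 13 ✓
(AwayTeam=A60, HomeTeam=U46, Venue=30): 1 row → Score = 16 ✓
Every {AwayTeam, HomeTeam, Venue} value is associated with a single Score value, so {AwayTeam, HomeTeam, Venue} -> Score holds.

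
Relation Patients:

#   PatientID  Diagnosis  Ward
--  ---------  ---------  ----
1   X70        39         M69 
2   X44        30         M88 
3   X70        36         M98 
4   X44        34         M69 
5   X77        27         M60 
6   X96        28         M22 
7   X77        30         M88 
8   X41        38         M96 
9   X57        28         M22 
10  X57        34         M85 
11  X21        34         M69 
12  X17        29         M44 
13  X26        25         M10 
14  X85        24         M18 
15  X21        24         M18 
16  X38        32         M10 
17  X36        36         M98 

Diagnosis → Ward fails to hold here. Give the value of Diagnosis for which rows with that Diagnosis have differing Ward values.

34

Diagnosis=39: row 1 → Ward = M69 ✓
Diagnosis=30: rows 2, 7 → Ward = M88, M88 ✓
Diagnosis=36: rows 3, 17 → Ward = M98, M98 ✓
Diagnosis=34: rows 4, 10, 11 → Ward takes values {M69, M85} — violation
Diagnosis=27: row 5 → Ward = M60 ✓
Diagnosis=28: rows 6, 9 → Ward = M22, M22 ✓
Diagnosis=38: row 8 → Ward = M96 ✓
Diagnosis=29: row 12 → Ward = M44 ✓
Diagnosis=25: row 13 → Ward = M10 ✓
Diagnosis=24: rows 14, 15 → Ward = M18, M18 ✓
Diagnosis=32: row 16 → Ward = M10 ✓
The only Diagnosis value with inconsistent Ward is Diagnosis=34.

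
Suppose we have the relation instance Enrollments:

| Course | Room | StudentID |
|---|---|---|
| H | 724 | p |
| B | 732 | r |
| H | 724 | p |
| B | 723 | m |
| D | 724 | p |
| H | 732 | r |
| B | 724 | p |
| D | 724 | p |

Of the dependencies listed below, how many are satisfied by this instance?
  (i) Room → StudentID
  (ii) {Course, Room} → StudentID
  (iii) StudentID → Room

3

(i) Room → StudentID: every LHS value maps to a single RHS value — holds.
(ii) {Course, Room} → StudentID: every LHS value maps to a single RHS value — holds.
(iii) StudentID → Room: every LHS value maps to a single RHS value — holds.
3 of the 3 dependencies hold.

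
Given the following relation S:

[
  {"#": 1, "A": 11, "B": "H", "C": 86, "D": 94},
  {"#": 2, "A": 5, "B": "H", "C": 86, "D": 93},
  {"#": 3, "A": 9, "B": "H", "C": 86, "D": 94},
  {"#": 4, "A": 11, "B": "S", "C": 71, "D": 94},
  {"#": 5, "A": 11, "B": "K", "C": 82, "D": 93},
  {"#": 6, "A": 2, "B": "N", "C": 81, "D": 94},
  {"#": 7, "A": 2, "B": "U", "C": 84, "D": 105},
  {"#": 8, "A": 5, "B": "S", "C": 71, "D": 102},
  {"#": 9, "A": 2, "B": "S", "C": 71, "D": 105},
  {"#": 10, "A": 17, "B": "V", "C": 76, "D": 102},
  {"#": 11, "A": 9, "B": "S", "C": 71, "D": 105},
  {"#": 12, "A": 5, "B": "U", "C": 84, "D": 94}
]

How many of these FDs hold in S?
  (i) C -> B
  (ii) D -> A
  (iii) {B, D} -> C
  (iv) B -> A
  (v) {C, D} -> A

2

(i) C -> B: every LHS value maps to a single RHS value — holds.
(ii) D -> A: D=94: rows 1, 3, 4, 6, 12 → A takes values {11, 9, 2, 5} — violation; D=93: rows 2, 5 → A takes values {5, 11} — violation; D=105: rows 7, 9, 11 → A takes values {2, 9} — violation; D=102: rows 8, 10 → A takes values {5, 17} — violation — fails.
(iii) {B, D} -> C: every LHS value maps to a single RHS value — holds.
(iv) B -> A: B=H: rows 1, 2, 3 → A takes values {11, 5, 9} — violation; B=S: rows 4, 8, 9, 11 → A takes values {11, 5, 2, 9} — violation; B=U: rows 7, 12 → A takes values {2, 5} — violation — fails.
(v) {C, D} -> A: (C=86, D=94): rows 1, 3 → A takes values {11, 9} — violation; (C=71, D=105): rows 9, 11 → A takes values {2, 9} — violation — fails.
2 of the 5 dependencies hold.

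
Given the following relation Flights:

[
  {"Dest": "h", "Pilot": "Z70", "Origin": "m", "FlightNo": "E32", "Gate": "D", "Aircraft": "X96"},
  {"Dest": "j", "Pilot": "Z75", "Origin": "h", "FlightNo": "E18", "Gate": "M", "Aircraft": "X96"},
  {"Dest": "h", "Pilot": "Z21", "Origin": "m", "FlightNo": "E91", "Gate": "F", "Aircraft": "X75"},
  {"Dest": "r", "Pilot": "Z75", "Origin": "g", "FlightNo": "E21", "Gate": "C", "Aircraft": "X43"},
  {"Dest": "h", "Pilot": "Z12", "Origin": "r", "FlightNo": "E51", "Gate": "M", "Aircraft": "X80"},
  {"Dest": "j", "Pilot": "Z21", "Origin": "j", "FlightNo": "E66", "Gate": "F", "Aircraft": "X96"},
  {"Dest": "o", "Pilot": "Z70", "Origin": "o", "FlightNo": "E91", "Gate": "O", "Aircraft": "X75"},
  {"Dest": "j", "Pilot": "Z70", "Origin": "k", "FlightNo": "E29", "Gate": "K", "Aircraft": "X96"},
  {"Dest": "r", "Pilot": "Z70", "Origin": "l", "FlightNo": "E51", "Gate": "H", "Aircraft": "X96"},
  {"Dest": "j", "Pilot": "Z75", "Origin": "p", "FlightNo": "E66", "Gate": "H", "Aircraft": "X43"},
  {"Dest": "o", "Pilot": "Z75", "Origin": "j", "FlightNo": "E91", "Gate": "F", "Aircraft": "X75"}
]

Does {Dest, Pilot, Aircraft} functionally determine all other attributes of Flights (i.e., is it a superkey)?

Yes

All 11 rows have distinct {Dest, Pilot, Aircraft} values, so {Dest, Pilot, Aircraft} → (all attributes) holds and {Dest, Pilot, Aircraft} is a superkey.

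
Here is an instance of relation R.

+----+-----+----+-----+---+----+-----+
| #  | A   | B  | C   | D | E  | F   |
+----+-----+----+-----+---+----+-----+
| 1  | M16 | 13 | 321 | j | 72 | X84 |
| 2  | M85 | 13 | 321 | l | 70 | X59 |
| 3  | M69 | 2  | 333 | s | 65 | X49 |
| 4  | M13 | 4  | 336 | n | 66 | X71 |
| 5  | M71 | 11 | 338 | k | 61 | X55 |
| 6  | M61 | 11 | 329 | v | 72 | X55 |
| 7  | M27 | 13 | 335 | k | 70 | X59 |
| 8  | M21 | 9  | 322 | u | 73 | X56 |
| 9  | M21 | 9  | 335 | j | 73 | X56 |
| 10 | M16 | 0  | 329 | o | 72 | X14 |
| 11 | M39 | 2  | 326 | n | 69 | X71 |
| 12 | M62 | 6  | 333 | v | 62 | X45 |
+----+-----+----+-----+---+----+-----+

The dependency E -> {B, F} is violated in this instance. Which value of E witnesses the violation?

72

E=72: rows 1, 6, 10 → {B,F} takes values {(13, X84), (11, X55), (0, X14)} — violation
E=70: rows 2, 7 → {B,F} = (13, X59), (13, X59) ✓
E=65: row 3 → {B,F} = (2, X49) ✓
E=66: row 4 → {B,F} = (4, X71) ✓
E=61: row 5 → {B,F} = (11, X55) ✓
E=73: rows 8, 9 → {B,F} = (9, X56), (9, X56) ✓
E=69: row 11 → {B,F} = (2, X71) ✓
E=62: row 12 → {B,F} = (6, X45) ✓
The only E value with inconsistent RHS is E=72.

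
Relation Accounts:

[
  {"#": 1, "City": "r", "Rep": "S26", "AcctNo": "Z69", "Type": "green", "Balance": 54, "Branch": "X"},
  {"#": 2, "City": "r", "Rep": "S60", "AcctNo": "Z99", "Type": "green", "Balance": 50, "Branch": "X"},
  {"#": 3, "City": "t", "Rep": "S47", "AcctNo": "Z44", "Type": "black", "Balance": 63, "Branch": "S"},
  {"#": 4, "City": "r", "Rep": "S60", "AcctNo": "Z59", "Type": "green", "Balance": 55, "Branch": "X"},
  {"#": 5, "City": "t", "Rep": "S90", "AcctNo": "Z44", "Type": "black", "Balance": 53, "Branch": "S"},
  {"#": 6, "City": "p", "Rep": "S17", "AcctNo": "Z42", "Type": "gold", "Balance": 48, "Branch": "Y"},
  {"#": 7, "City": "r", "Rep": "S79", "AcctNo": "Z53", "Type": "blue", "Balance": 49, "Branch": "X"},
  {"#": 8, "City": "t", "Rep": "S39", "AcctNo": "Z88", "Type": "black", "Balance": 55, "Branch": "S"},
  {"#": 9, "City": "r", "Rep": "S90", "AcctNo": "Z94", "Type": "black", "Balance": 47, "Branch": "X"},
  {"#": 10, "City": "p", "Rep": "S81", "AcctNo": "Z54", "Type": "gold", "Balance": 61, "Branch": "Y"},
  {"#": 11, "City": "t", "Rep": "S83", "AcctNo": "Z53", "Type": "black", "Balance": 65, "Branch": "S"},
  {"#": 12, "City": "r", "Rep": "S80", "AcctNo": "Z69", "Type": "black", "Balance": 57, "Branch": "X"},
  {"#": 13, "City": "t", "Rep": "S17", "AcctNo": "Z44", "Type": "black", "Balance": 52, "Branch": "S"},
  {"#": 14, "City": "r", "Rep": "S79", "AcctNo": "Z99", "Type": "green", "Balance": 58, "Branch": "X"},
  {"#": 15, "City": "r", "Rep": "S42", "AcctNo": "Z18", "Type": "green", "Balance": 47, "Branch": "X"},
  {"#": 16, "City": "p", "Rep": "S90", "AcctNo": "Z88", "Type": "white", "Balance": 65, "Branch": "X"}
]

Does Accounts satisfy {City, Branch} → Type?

(City=r, Branch=X): rows 1, 2, 4, 7, 9, 12, 14, 15 → Type takes values {green, blue, black} — violation
(City=t, Branch=S): rows 3, 5, 8, 11, 13 → Type = black, black, black, black, black ✓
(City=p, Branch=Y): rows 6, 10 → Type = gold, gold ✓
(City=p, Branch=X): row 16 → Type = white ✓
Two rows agree on {City, Branch} but differ on Type, so {City, Branch} → Type does not hold.

No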